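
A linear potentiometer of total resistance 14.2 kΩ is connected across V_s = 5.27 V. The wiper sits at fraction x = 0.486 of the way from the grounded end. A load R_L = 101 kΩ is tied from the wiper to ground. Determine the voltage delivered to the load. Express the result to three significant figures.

Split the track: R_lower = x·R_p = 6.901 kΩ, R_upper = (1−x)·R_p = 7.299 kΩ.
R_L loads the lower segment: effective lower R = 6.460 kΩ.
Loaded-divider output: V_out = 5.27 × 0.4695 = 2.474 V.

V_out ≈ 2.47 V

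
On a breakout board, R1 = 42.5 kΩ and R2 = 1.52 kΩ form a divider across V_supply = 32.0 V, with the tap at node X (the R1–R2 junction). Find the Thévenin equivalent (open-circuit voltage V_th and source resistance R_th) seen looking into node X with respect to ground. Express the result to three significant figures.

V_th ≈ 1.10 V, R_th ≈ 1.47 kΩ

V_th is the unloaded tap voltage: V_supply · R2/(R1+R2) = 32.0 × 0.03453 = 1.105 V.
Looking into X with the source shorted: R_th = R1·R2/(R1+R2) = 42.50 × 1.52/44.02 = 1.468 kΩ.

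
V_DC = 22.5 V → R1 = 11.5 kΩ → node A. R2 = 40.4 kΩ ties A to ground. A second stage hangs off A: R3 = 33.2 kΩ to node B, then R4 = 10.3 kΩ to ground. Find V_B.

Looking into the second stage from A: R3 + R4 = 43.50 kΩ appears in parallel with R2.
R2 ‖ (R3+R4) = 20.95 kΩ.
V_A = 22.5 × 20.95/(11.5 + 20.95) = 14.53 V.
Then the unloaded second divider: V_B = V_A × R4/(R3+R4) = 14.53 × 0.2368 = 3.439 V.

V_B ≈ 3.44 V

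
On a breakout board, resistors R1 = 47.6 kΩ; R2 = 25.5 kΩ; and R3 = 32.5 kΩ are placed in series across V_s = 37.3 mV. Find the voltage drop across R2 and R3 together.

V ≈ 20.5 mV

ΣR = 47.6 + 25.5 + 32.5 = 105.6 kΩ.
R_{R2..R3} = 25.5 + 32.5 = 58.00 kΩ.
By the voltage-divider rule, V = 37.3 × 58.00/105.6 = 20.49 mV.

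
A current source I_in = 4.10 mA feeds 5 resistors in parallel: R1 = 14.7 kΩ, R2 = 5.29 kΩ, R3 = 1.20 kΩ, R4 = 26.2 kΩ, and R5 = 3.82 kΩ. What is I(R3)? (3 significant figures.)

I ≈ 2.46 mA

ΣG = 1/14.7 + 1/5.29 + 1/1.20 + 1/26.2 + 1/3.82 = 1.390.
By the current-divider rule, I = I_in · G_k/ΣG = 4.10 × 0.5994 = 2.457 mA.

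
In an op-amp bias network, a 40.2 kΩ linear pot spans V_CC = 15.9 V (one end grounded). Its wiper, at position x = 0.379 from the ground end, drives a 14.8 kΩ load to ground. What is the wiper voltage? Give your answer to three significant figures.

V_out ≈ 3.68 V

Split the track: R_lower = x·R_p = 15.24 kΩ, R_upper = (1−x)·R_p = 24.96 kΩ.
R_L loads the lower segment: effective lower R = 7.507 kΩ.
Loaded-divider output: V_out = 15.9 × 0.2312 = 3.676 V.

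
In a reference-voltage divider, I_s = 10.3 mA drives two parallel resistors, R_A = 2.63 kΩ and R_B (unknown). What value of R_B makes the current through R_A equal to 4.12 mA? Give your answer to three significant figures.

The fraction through R_A equals R_B/(R_A+R_B).
4.12/10.3 = R_B/(R_A + R_B) → R_B = R_A · (0.4000)/(1 − 0.4000) = 2.63 × 0.6667 = 1.753 kΩ.

R_B ≈ 1.75 kΩ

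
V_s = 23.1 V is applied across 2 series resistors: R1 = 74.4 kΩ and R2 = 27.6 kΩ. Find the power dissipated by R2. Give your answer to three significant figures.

P ≈ 1.42 mW

ΣR = 102.0 kΩ → I = 23.1/102.0 = 0.2265 mA.
V(R2) = I·R = 6.251 V; P = V·I = 6.251 × 0.2265 = 1.416 mW.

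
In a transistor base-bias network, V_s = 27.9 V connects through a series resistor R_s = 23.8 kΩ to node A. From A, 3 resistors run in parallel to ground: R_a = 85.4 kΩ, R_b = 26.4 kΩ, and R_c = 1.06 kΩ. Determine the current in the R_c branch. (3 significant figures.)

Equivalent of the parallel group: R_p = 1.007 kΩ.
V_A = 27.9 × 1.007/24.81 = 1.133 V.
I(R_c) = V_A / R_c = 1.133/1.06 = 1.069 mA.

I ≈ 1.07 mA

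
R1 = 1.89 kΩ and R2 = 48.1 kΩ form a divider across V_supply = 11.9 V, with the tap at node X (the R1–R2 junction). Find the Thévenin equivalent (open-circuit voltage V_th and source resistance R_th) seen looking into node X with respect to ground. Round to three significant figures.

V_th ≈ 11.5 V, R_th ≈ 1.82 kΩ

Open-circuit (no load on X): V_th = V_supply · R2/(R1 + R2) = 11.9 × 48.1/(1.890 + 48.1) = 11.45 V.
Looking into X with the source shorted: R_th = R1·R2/(R1+R2) = 1.890 × 48.1/49.99 = 1.819 kΩ.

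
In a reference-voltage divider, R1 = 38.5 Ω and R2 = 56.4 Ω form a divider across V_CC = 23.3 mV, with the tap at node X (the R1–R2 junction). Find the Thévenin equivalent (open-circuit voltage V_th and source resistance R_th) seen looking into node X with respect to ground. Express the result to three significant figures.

V_th ≈ 13.8 mV, R_th ≈ 22.9 Ω

Open-circuit (no load on X): V_th = V_CC · R2/(R1 + R2) = 23.3 × 56.4/(38.50 + 56.4) = 13.85 mV.
Looking into X with the source shorted: R_th = R1·R2/(R1+R2) = 38.50 × 56.4/94.90 = 22.88 Ω.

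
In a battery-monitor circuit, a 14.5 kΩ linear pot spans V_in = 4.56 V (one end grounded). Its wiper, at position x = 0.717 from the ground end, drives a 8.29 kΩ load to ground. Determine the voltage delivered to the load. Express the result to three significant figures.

The pot divides into 4.104 kΩ above the wiper and 10.40 kΩ below.
Lower segment in parallel with the load: 10.40 ‖ 8.29 = 4.612 kΩ.
V_out = 4.56 × 4.612/(4.104 + 4.612) = 2.413 V.
(Unloaded: V_out = x·V_in = 3.27 V.)

V_out ≈ 2.41 V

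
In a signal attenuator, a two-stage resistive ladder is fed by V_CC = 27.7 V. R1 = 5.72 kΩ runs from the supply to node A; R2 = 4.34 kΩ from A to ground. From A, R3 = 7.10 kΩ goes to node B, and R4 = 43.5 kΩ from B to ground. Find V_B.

Node A sees R2 in parallel with the series input of stage 2, R3 + R4 = 50.60 kΩ.
R2 ‖ (R3+R4) = 3.997 kΩ.
First divider: V_A = V_CC · 3.997/(5.72 + 3.997) = 11.39 V.
V_B = V_A × 0.8597 = 9.796 V.

V_B ≈ 9.80 V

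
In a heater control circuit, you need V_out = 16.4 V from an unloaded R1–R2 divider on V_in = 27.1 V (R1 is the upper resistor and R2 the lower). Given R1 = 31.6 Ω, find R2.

R2 ≈ 48.4 Ω

Required fraction k = V_out/V_in = 0.6052.
Rearranging, R2 = R1·k/(1−k) = 31.6 × 1.533 = 48.43 Ω.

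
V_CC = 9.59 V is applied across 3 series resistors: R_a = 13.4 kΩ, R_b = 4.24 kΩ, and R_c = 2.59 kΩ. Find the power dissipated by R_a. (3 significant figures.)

Series current I = V_CC/ΣR = 9.59/20.23 = 0.4740 mA.
P = I²R = 0.2247 × 13.4 = 3.011 mW.

P ≈ 3.01 mW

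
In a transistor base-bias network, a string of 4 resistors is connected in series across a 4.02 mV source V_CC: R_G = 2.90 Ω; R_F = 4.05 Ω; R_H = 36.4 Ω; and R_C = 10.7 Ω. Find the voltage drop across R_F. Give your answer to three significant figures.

V ≈ 0.301 mV

Total series resistance ΣR = 2.90 + 4.05 + 36.4 + 10.7 = 54.05 Ω.
Voltage divider: V = V_CC · (4.050 / 54.05) = 4.02 × 0.07493 = 0.3012 mV.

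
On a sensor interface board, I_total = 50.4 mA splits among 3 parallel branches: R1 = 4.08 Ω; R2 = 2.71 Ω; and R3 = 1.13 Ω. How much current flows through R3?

I ≈ 29.8 mA

ΣG = 1/4.08 + 1/2.71 + 1/1.13 = 1.499.
By the current-divider rule, I = I_total · G_k/ΣG = 50.4 × 0.5903 = 29.75 mA.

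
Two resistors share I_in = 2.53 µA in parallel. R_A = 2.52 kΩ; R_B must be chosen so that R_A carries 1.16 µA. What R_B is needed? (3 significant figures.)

In a two-way split, I_A/I_in = R_B/(R_A + R_B).
With f = 0.4585, R_B = R_A · f/(1−f) = 2.52 × 0.8467 = 2.134 kΩ.

R_B ≈ 2.13 kΩ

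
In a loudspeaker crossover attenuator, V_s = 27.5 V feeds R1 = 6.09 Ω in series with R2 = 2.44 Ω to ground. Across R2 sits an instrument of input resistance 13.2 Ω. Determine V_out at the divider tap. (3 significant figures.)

V_out ≈ 6.95 V

First combine the lower leg with the load: R2 ‖ R_L = 2.059 Ω.
Voltage divider with the loaded lower leg: V_out = 27.5 × 2.059/(6.09 + 2.059) = 27.5 × 0.2527 = 6.949 V.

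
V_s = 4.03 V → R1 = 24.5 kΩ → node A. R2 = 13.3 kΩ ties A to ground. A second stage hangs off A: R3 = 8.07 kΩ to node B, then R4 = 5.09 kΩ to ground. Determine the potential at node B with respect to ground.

The second stage (R3 + R4 = 13.16 kΩ) loads node A in parallel with R2.
R2 ‖ (R3+R4) = 6.615 kΩ.
First divider: V_A = V_s · 6.615/(24.5 + 6.615) = 0.8568 V.
V_B = V_A × 0.3868 = 0.3314 V.

V_B ≈ 0.331 V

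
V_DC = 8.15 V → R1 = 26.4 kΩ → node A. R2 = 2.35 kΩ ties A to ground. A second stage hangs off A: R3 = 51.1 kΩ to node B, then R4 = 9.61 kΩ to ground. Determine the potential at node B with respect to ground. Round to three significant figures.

V_B ≈ 0.102 V

The second stage (R3 + R4 = 60.71 kΩ) loads node A in parallel with R2.
Effective lower resistance at A: R2 ‖ 60.71 = 2.262 kΩ.
So V_A = 8.15 × 0.07893 = 0.6433 V.
Then the unloaded second divider: V_B = V_A × R4/(R3+R4) = 0.6433 × 0.1583 = 0.1018 V.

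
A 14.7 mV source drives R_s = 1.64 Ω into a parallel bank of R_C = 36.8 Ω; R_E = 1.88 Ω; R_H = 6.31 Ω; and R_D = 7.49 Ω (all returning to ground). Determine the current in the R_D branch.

Parallel bank: R_p = 1/(1/36.8 + 1/1.88 + 1/6.31 + 1/7.49) = 1.175 Ω.
V_A = 14.7 × 1.175/2.815 = 6.136 mV.
I(R_D) = V_A / R_D = 6.136/7.49 = 0.8192 mA.

I ≈ 0.819 mA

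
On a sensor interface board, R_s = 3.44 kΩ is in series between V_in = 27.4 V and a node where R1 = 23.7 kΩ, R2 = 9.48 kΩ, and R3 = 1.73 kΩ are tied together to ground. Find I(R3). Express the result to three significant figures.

I ≈ 4.53 mA

Parallel bank: R_p = 1/(1/23.7 + 1/9.48 + 1/1.73) = 1.378 kΩ.
V_A by voltage divider: V_A = 27.4 × 1.378/(3.44 + 1.378) = 7.837 V.
Branch current I = V_A/R3 = 7.837/1.73 = 4.530 mA.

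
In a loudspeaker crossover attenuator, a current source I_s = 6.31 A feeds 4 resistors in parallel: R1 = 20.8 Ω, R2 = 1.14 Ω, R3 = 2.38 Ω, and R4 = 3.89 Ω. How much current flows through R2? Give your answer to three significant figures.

Conductances: ΣG = 1/20.8 + 1/1.14 + 1/2.38 + 1/3.89 = 1.603 (1/Ω).
Current divider: I(R2) = I_s · G_k/ΣG = 6.31 × (0.8772/1.603) = 6.31 × 0.5474 = 3.454 A.

I ≈ 3.45 A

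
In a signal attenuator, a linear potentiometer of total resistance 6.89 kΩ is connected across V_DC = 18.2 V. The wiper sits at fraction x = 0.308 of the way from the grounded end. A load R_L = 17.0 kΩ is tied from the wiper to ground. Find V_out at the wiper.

Split the track: R_lower = x·R_p = 2.122 kΩ, R_upper = (1−x)·R_p = 4.768 kΩ.
R_L loads the lower segment: effective lower R = 1.887 kΩ.
Then V_out = V_DC · 1.887/(4.768 + 1.887) = 5.160 V.
(Unloaded: V_out = x·V_DC = 5.61 V.)

V_out ≈ 5.16 V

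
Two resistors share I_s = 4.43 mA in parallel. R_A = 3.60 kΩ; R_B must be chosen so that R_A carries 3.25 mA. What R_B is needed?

R_B ≈ 9.92 kΩ

In a two-way split, I_A/I_s = R_B/(R_A + R_B).
With f = 0.7336, R_B = R_A · f/(1−f) = 3.60 × 2.754 = 9.915 kΩ.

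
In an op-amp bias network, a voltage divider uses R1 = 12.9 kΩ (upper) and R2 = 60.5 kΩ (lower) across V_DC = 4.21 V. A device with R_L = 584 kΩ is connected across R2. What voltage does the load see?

R2 ‖ R_L = (60.5 × 584)/(60.5 + 584) = 54.82 kΩ.
Now apply the divider: V_out = 4.21 × 0.8095 = 3.408 V.

V_out ≈ 3.41 V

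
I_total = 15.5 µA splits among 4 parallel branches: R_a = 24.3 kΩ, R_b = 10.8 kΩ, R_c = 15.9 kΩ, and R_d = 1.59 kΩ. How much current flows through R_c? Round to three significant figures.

Conductances: ΣG = 1/24.3 + 1/10.8 + 1/15.9 + 1/1.59 = 0.8256 (1/kΩ).
Current divider: I(R_c) = I_total · G_k/ΣG = 15.5 × (0.06289/0.8256) = 15.5 × 0.07618 = 1.181 µA.

I ≈ 1.18 µA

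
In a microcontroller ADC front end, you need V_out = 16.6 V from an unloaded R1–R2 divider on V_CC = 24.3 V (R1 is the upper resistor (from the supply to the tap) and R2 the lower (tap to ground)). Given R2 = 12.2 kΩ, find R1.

The divider ratio is R2/(R1+R2) = 16.6/24.3 = 0.6831.
R1 = R2·(1/k − 1) = 12.2 × 0.4639 = 5.659 kΩ.

R1 ≈ 5.66 kΩ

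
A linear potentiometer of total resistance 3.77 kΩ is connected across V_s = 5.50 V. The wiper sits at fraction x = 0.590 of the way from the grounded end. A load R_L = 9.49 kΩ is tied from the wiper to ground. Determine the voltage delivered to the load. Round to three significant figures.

The pot divides into 1.546 kΩ above the wiper and 2.224 kΩ below.
Lower segment in parallel with the load: 2.224 ‖ 9.49 = 1.802 kΩ.
Loaded-divider output: V_out = 5.50 × 0.5383 = 2.961 V.

V_out ≈ 2.96 V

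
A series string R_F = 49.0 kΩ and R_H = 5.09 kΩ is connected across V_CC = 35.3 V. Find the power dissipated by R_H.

P ≈ 2.17 mW

The common current is I = 35.3/54.09 = 0.6526 mA.
P = I²R = 0.4259 × 5.09 = 2.168 mW.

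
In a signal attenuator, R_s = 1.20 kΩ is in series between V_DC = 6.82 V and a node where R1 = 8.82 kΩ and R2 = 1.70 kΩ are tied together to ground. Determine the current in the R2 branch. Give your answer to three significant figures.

Parallel bank: R_p = 1/(1/8.82 + 1/1.70) = 1.425 kΩ.
Node voltage V_A = V_DC · R_p/(R_s + R_p) = 6.82 × 0.5429 = 3.703 V.
Branch current I = V_A/R2 = 3.703/1.70 = 2.178 mA.

I ≈ 2.18 mA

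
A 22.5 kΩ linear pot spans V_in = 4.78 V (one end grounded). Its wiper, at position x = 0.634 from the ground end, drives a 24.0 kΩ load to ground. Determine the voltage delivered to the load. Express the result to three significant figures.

Split the track: R_lower = x·R_p = 14.27 kΩ, R_upper = (1−x)·R_p = 8.235 kΩ.
R_L loads the lower segment: effective lower R = 8.947 kΩ.
Then V_out = V_in · 8.947/(8.235 + 8.947) = 2.489 V.

V_out ≈ 2.49 V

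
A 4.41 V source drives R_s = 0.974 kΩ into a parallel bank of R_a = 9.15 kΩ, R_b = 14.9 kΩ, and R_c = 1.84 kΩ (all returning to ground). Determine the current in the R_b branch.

Parallel bank: R_p = 1/(1/9.15 + 1/14.9 + 1/1.84) = 1.389 kΩ.
V_A by voltage divider: V_A = 4.41 × 1.389/(0.974 + 1.389) = 2.592 V.
I(R_b) = V_A / R_b = 2.592/14.9 = 0.1740 mA.

I ≈ 0.174 mA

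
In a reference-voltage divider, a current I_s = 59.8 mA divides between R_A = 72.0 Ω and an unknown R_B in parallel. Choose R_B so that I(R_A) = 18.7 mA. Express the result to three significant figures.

R_B ≈ 32.8 Ω

Two-branch current divider: I_A = I_s · R_B/(R_A + R_B).
With f = 0.3127, R_B = R_A · f/(1−f) = 72.0 × 0.4550 = 32.76 Ω.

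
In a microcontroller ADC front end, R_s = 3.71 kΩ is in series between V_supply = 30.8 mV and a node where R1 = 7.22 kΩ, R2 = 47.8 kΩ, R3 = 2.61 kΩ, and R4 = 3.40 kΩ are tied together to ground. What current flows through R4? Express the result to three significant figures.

Parallel bank: R_p = 1/(1/7.22 + 1/47.8 + 1/2.61 + 1/3.40) = 1.195 kΩ.
V_A by voltage divider: V_A = 30.8 × 1.195/(3.71 + 1.195) = 7.505 mV.
Branch current I = V_A/R4 = 7.505/3.40 = 2.207 µA.

I ≈ 2.21 µA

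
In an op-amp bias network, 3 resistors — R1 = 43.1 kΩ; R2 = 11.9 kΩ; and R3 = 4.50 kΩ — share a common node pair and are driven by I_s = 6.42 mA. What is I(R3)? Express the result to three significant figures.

ΣG = 1/43.1 + 1/11.9 + 1/4.50 = 0.3295.
Current divider: I(R3) = I_s · G_k/ΣG = 6.42 × (0.2222/0.3295) = 6.42 × 0.6745 = 4.330 mA.

I ≈ 4.33 mA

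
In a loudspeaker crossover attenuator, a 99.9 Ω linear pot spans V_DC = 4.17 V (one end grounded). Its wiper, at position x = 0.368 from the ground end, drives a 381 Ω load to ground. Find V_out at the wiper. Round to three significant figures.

V_out ≈ 1.45 V

Lower segment x·R_p = 36.76 Ω; upper segment (1−x)·R_p = 63.14 Ω.
R_L loads the lower segment: effective lower R = 33.53 Ω.
Loaded-divider output: V_out = 4.17 × 0.3468 = 1.446 V.
(Unloaded: V_out = x·V_DC = 1.53 V.)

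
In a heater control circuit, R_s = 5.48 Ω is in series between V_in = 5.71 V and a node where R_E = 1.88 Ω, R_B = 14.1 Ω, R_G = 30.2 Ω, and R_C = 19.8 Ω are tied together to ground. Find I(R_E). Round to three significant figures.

Combine the parallel branches: R_p = (1/1.88 + 1/14.1 + 1/30.2 + 1/19.8)⁻¹ = 1.457 Ω.
V_A by voltage divider: V_A = 5.71 × 1.457/(5.48 + 1.457) = 1.199 V.
I(R_E) = V_A / R_E = 1.199/1.88 = 0.6378 A.

I ≈ 0.638 A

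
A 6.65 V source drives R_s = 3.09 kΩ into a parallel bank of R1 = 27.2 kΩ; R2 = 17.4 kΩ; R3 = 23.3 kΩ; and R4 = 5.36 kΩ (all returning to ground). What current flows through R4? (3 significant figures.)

I ≈ 0.620 mA

Combine the parallel branches: R_p = (1/27.2 + 1/17.4 + 1/23.3 + 1/5.36)⁻¹ = 3.089 kΩ.
Node voltage V_A = V_in · R_p/(R_s + R_p) = 6.65 × 0.4999 = 3.325 V.
Branch current I = V_A/R4 = 3.325/5.36 = 0.6202 mA.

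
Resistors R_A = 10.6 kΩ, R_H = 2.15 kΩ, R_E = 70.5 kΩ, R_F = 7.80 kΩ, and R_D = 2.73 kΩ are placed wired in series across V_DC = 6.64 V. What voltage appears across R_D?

V ≈ 0.193 V

ΣR = 10.6 + 2.15 + 70.5 + 7.80 + 2.73 = 93.78 kΩ.
V = V_DC · R/ΣR = 6.64 × 0.02911 = 0.1933 V.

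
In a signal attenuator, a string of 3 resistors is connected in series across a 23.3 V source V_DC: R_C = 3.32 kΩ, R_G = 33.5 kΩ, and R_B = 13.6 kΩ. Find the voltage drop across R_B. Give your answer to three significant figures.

ΣR = 3.32 + 33.5 + 13.6 = 50.42 kΩ.
V = V_DC · R/ΣR = 23.3 × 0.2697 = 6.285 V.

V ≈ 6.28 V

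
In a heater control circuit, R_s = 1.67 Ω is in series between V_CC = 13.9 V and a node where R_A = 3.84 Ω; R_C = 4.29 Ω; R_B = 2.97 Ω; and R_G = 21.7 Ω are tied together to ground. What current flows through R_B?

I ≈ 1.90 A

Parallel bank: R_p = 1/(1/3.84 + 1/4.29 + 1/2.97 + 1/21.7) = 1.141 Ω.
V_A = 13.9 × 1.141/2.811 = 5.643 V.
Branch current I = V_A/R_B = 5.643/2.97 = 1.900 A.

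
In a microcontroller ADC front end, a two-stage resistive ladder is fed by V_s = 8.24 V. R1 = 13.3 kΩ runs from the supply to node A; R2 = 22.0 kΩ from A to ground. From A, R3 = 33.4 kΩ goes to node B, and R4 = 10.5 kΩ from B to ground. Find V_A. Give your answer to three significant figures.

The second stage (R3 + R4 = 43.90 kΩ) loads node A in parallel with R2.
Effective lower resistance at A: R2 ‖ 43.90 = 14.66 kΩ.
So V_A = 8.24 × 0.5242 = 4.320 V.

V_A ≈ 4.32 V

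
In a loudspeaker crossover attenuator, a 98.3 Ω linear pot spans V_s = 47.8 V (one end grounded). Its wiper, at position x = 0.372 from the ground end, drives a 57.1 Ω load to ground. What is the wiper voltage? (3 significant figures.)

V_out ≈ 12.7 V

Split the track: R_lower = x·R_p = 36.57 Ω, R_upper = (1−x)·R_p = 61.73 Ω.
R_L loads the lower segment: effective lower R = 22.29 Ω.
Then V_out = V_s · 22.29/(61.73 + 22.29) = 12.68 V.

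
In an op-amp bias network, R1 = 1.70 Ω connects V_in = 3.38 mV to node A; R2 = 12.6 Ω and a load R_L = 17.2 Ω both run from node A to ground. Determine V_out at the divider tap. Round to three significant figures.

R2 ‖ R_L = (12.6 × 17.2)/(12.6 + 17.2) = 7.272 Ω.
Now apply the divider: V_out = 3.38 × 0.8105 = 2.740 mV.
(Unloaded it would be 2.98 mV; the load pulls it down.)

V_out ≈ 2.74 mV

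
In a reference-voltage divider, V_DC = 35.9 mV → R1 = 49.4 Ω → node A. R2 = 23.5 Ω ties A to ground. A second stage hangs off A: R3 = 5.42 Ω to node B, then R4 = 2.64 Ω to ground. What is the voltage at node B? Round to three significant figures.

The second stage (R3 + R4 = 8.060 Ω) loads node A in parallel with R2.
Effective lower resistance at A: R2 ‖ 8.060 = 6.002 Ω.
So V_A = 35.9 × 0.1083 = 3.889 mV.
Stage 2 is unloaded, so V_B = V_A · R4/(R3+R4) = 3.889 × 2.64/8.060 = 1.274 mV.

V_B ≈ 1.27 mV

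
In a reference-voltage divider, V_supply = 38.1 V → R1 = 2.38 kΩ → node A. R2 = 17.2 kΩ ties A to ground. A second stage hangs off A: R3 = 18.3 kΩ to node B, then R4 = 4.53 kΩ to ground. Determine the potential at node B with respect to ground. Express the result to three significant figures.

V_B ≈ 6.08 V

The second stage (R3 + R4 = 22.83 kΩ) loads node A in parallel with R2.
Effective lower resistance at A: R2 ‖ 22.83 = 9.810 kΩ.
First divider: V_A = V_supply · 9.810/(2.38 + 9.810) = 30.66 V.
Then the unloaded second divider: V_B = V_A × R4/(R3+R4) = 30.66 × 0.1984 = 6.084 V.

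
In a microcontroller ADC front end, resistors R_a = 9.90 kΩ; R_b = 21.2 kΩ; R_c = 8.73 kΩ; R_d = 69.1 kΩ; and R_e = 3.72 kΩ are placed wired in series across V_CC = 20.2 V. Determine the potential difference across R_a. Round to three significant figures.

Series total: ΣR = 9.90 + 21.2 + 8.73 + 69.1 + 3.72 = 112.6 kΩ.
V = V_CC · R/ΣR = 20.2 × 0.08788 = 1.775 V.

V ≈ 1.78 V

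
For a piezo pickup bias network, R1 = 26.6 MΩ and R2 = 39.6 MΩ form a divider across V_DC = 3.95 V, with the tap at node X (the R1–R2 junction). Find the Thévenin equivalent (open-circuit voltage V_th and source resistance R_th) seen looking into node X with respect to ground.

Open-circuit (no load on X): V_th = V_DC · R2/(R1 + R2) = 3.95 × 39.6/(26.60 + 39.6) = 2.363 V.
With V_DC suppressed (replaced by a short), R_th = R1 ‖ R2 = (26.60 × 39.6)/(26.60 + 39.6) = 15.91 MΩ.

V_th ≈ 2.36 V, R_th ≈ 15.9 MΩ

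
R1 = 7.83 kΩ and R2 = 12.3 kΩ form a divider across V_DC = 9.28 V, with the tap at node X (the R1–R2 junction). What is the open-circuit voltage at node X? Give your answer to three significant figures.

With X open, the divider is unloaded: V_th = 9.28 × 12.3/20.13 = 5.670 V.

V_th ≈ 5.67 V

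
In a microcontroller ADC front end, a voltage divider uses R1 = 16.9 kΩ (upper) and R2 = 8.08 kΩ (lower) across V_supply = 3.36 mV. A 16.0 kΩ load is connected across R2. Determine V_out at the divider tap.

First combine the lower leg with the load: R2 ‖ R_L = 5.369 kΩ.
Voltage divider with the loaded lower leg: V_out = 3.36 × 5.369/(16.9 + 5.369) = 3.36 × 0.2411 = 0.8101 mV.

V_out ≈ 0.810 mV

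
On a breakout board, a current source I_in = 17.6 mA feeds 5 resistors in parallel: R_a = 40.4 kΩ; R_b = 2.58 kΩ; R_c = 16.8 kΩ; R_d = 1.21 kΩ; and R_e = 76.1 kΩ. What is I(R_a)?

I ≈ 0.332 mA

ΣG = 1/40.4 + 1/2.58 + 1/16.8 + 1/1.21 + 1/76.1 = 1.311.
Current divider: I(R_a) = I_in · G_k/ΣG = 17.6 × (0.02475/1.311) = 17.6 × 0.01887 = 0.3322 mA.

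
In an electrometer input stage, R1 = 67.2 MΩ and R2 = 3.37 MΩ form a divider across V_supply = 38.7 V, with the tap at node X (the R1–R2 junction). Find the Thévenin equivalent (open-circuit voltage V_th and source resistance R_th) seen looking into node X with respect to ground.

V_th ≈ 1.85 V, R_th ≈ 3.21 MΩ

With X open, the divider is unloaded: V_th = 38.7 × 3.37/70.57 = 1.848 V.
Looking into X with the source shorted: R_th = R1·R2/(R1+R2) = 67.20 × 3.37/70.57 = 3.209 MΩ.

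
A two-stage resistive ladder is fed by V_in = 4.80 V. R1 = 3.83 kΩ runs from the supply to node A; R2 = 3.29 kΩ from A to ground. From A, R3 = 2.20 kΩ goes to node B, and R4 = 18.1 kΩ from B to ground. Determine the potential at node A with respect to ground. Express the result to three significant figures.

V_A ≈ 2.04 V

Looking into the second stage from A: R3 + R4 = 20.30 kΩ appears in parallel with R2.
Effective lower resistance at A: R2 ‖ 20.30 = 2.831 kΩ.
First divider: V_A = V_in · 2.831/(3.83 + 2.831) = 2.040 V.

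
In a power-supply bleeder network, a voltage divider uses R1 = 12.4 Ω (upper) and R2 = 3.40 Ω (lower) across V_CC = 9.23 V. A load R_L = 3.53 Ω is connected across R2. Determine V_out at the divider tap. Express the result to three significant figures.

V_out ≈ 1.13 V

The load sits in parallel with R2, giving an effective lower resistance R2' = R2·R_L/(R2+R_L) = 1.732 Ω.
Then V_out = V_CC · R2'/(R1 + R2') = 9.23 × 1.732/14.13 = 1.131 V.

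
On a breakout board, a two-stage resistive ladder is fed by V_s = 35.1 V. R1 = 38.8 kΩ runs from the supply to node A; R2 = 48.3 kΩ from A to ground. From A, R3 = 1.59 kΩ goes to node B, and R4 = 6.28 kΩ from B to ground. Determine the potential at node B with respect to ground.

V_B ≈ 4.16 V

Looking into the second stage from A: R3 + R4 = 7.870 kΩ appears in parallel with R2.
Effective lower resistance at A: R2 ‖ 7.870 = 6.767 kΩ.
First divider: V_A = V_s · 6.767/(38.8 + 6.767) = 5.213 V.
Then the unloaded second divider: V_B = V_A × R4/(R3+R4) = 5.213 × 0.7980 = 4.160 V.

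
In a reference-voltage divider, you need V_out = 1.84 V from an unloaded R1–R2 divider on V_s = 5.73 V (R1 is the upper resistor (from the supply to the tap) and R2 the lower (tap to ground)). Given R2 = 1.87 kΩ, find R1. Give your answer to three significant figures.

V_out/V_s = R2/(R1+R2) = 0.3211.
So R1 = R2 · (V_s/V_out − 1) = 1.87 × (5.73/1.84 − 1) = 1.87 × 2.114 = 3.953 kΩ.

R1 ≈ 3.95 kΩ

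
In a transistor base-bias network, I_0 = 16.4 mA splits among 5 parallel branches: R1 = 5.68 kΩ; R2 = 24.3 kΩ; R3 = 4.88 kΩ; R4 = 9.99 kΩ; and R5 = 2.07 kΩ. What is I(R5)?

Total conductance ΣG = 1/5.68 + 1/24.3 + 1/4.88 + 1/9.99 + 1/2.07 = 1.005 (units of 1/kΩ).
Current divider: I(R5) = I_0 · G_k/ΣG = 16.4 × (0.4831/1.005) = 16.4 × 0.4805 = 7.881 mA.

I ≈ 7.88 mA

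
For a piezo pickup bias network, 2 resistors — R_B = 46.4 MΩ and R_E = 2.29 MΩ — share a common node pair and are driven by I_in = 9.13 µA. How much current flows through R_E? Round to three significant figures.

With just two branches, the current splits inversely with resistance.
So I = 9.13 × 46.4/48.69 = 8.701 µA.

I ≈ 8.70 µA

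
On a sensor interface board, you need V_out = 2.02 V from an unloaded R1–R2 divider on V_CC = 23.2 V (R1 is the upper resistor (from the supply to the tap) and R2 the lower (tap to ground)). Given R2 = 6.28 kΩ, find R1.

Required fraction k = V_out/V_CC = 0.08707.
R1 = R2·(1/k − 1) = 6.28 × 10.49 = 65.85 kΩ.

R1 ≈ 65.8 kΩ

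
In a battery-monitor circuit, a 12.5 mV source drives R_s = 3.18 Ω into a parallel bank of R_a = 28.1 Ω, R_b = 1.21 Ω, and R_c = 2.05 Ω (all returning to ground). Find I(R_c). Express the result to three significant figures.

Parallel bank: R_p = 1/(1/28.1 + 1/1.21 + 1/2.05) = 0.7408 Ω.
V_A = 12.5 × 0.7408/3.921 = 2.362 mV.
I(R_c) = V_A / R_c = 2.362/2.05 = 1.152 mA.
(Equivalently: I_total = 3.188 mA, then current-divider fraction G_k/ΣG = 0.3614.)

I ≈ 1.15 mA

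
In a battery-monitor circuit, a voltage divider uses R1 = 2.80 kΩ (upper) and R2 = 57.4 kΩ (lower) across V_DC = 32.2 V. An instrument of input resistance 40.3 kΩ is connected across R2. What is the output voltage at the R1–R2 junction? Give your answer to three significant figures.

First combine the lower leg with the load: R2 ‖ R_L = 23.68 kΩ.
Voltage divider with the loaded lower leg: V_out = 32.2 × 23.68/(2.80 + 23.68) = 32.2 × 0.8942 = 28.79 V.

V_out ≈ 28.8 V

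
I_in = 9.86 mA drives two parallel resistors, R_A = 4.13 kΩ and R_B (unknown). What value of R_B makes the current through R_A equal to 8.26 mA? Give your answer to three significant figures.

R_B ≈ 21.3 kΩ

In a two-way split, I_A/I_in = R_B/(R_A + R_B).
With f = 0.8377, R_B = R_A · f/(1−f) = 4.13 × 5.162 = 21.32 kΩ.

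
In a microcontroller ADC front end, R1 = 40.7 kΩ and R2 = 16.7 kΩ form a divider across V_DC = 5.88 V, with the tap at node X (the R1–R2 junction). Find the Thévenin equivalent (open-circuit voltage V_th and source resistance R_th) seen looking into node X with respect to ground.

With X open, the divider is unloaded: V_th = 5.88 × 16.7/57.40 = 1.711 V.
With V_DC suppressed (replaced by a short), R_th = R1 ‖ R2 = (40.70 × 16.7)/(40.70 + 16.7) = 11.84 kΩ.

V_th ≈ 1.71 V, R_th ≈ 11.8 kΩ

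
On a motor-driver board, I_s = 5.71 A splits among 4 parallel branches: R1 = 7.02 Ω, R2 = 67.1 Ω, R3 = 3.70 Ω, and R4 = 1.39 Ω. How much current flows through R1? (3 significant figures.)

I ≈ 0.709 A

Conductances: ΣG = 1/7.02 + 1/67.1 + 1/3.70 + 1/1.39 = 1.147 (1/Ω).
By the current-divider rule, I = I_s · G_k/ΣG = 5.71 × 0.1242 = 0.7091 A.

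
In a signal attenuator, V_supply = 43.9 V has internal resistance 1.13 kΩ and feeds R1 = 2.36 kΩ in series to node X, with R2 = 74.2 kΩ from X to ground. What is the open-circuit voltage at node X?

V_th ≈ 41.9 V

R1' = 1.13 + 2.36 = 3.490 kΩ (source resistance + R1).
With X open, the divider is unloaded: V_th = 43.9 × 74.2/77.69 = 41.93 V.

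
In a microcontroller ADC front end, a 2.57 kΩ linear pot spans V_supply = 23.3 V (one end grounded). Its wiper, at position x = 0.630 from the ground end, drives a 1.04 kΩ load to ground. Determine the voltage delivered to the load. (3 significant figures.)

Lower segment x·R_p = 1.619 kΩ; upper segment (1−x)·R_p = 0.9509 kΩ.
R_L loads the lower segment: effective lower R = 0.6332 kΩ.
Then V_out = V_supply · 0.6332/(0.9509 + 0.6332) = 9.314 V.

V_out ≈ 9.31 V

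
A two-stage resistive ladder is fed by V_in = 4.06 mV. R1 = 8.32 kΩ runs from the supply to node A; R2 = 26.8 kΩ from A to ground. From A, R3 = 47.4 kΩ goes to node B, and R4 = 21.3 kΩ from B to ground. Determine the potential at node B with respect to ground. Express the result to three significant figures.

V_B ≈ 0.879 mV

Looking into the second stage from A: R3 + R4 = 68.70 kΩ appears in parallel with R2.
Effective lower resistance at A: R2 ‖ 68.70 = 19.28 kΩ.
V_A = 4.06 × 19.28/(8.32 + 19.28) = 2.836 mV.
V_B = V_A × 0.3100 = 0.8793 mV.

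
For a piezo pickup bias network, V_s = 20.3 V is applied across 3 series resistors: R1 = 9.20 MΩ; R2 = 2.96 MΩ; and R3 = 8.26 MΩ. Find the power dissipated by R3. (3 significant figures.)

Series current I = V_s/ΣR = 20.3/20.42 = 0.9941 µA.
P(R3) = I²·R3 = (0.9941)² × 8.26 = 8.163 µW.

P ≈ 8.16 µW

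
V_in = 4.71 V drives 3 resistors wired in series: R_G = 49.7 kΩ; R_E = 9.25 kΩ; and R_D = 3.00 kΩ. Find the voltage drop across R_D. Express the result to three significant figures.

V ≈ 0.228 V

Total series resistance ΣR = 49.7 + 9.25 + 3.00 = 61.95 kΩ.
Voltage divider: V = V_in · (3.000 / 61.95) = 4.71 × 0.04843 = 0.2281 V.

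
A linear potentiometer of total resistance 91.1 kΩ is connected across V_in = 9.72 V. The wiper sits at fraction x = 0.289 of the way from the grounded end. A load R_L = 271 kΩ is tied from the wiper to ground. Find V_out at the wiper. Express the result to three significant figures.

Split the track: R_lower = x·R_p = 26.33 kΩ, R_upper = (1−x)·R_p = 64.77 kΩ.
(x·R_p) ‖ R_L = 24.00 kΩ.
V_out = 9.72 × 24.00/(64.77 + 24.00) = 2.628 V.

V_out ≈ 2.63 V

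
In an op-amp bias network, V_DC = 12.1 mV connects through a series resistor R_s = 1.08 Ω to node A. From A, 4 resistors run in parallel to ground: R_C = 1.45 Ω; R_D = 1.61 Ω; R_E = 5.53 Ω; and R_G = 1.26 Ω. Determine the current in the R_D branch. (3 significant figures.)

I ≈ 2.17 mA

Parallel bank: R_p = 1/(1/1.45 + 1/1.61 + 1/5.53 + 1/1.26) = 0.4376 Ω.
Node voltage V_A = V_DC · R_p/(R_s + R_p) = 12.1 × 0.2883 = 3.489 mV.
Branch current I = V_A/R_D = 3.489/1.61 = 2.167 mA.
(Check via current divider: I_total = 7.973 mA; share G_k/ΣG = 0.2718 → same result.)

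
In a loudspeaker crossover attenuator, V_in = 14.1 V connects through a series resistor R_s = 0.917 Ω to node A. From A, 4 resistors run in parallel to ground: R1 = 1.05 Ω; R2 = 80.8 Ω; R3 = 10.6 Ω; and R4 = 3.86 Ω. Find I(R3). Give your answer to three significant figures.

I ≈ 0.602 A

Equivalent of the parallel group: R_p = 0.7586 Ω.
Node voltage V_A = V_in · R_p/(R_s + R_p) = 14.1 × 0.4527 = 6.384 V.
Branch current I = V_A/R3 = 6.384/10.6 = 0.6022 A.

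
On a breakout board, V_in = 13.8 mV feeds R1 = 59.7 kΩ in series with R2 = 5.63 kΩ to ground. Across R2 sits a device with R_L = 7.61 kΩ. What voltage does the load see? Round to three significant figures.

V_out ≈ 0.710 mV

First combine the lower leg with the load: R2 ‖ R_L = 3.236 kΩ.
Voltage divider with the loaded lower leg: V_out = 13.8 × 3.236/(59.7 + 3.236) = 13.8 × 0.05142 = 0.7096 mV.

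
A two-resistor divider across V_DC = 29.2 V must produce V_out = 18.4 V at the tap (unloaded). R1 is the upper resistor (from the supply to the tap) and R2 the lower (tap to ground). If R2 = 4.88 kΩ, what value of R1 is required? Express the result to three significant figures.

The divider ratio is R2/(R1+R2) = 18.4/29.2 = 0.6301.
Rearranging, R1 = R2·(1−k)/k = 4.88 × 0.5870 = 2.864 kΩ.

R1 ≈ 2.86 kΩ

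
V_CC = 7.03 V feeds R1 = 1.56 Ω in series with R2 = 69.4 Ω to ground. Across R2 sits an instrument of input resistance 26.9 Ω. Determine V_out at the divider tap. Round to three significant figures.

V_out ≈ 6.51 V

First combine the lower leg with the load: R2 ‖ R_L = 19.39 Ω.
Voltage divider with the loaded lower leg: V_out = 7.03 × 19.39/(1.56 + 19.39) = 7.03 × 0.9255 = 6.506 V.
(Unloaded it would be 6.88 V; the load pulls it down.)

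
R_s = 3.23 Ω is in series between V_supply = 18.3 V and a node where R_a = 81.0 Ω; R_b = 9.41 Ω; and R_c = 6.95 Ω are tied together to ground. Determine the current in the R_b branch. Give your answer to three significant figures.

Equivalent of the parallel group: R_p = 3.810 Ω.
V_A by voltage divider: V_A = 18.3 × 3.810/(3.23 + 3.810) = 9.903 V.
Branch current I = V_A/R_b = 9.903/9.41 = 1.052 A.

I ≈ 1.05 A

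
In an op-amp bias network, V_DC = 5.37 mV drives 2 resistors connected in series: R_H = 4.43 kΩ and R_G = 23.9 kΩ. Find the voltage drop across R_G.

V ≈ 4.53 mV

Series total: ΣR = 4.43 + 23.9 = 28.33 kΩ.
V = V_DC · R/ΣR = 5.37 × 0.8436 = 4.530 mV.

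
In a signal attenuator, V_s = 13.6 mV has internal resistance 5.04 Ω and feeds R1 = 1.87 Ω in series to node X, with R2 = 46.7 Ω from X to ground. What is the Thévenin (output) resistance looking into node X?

R_th ≈ 6.02 Ω

R1' = 5.04 + 1.87 = 6.910 Ω (source resistance + R1).
With V_s suppressed (replaced by a short), R_th = R1' ‖ R2 = (6.910 × 46.7)/(6.910 + 46.7) = 6.019 Ω.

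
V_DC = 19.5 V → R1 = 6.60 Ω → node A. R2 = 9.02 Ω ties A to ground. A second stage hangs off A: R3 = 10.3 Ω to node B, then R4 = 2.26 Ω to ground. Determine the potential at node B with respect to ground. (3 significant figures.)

The second stage (R3 + R4 = 12.56 Ω) loads node A in parallel with R2.
Effective lower resistance at A: R2 ‖ 12.56 = 5.250 Ω.
V_A = 19.5 × 5.250/(6.60 + 5.250) = 8.639 V.
V_B = V_A × 0.1799 = 1.554 V.

V_B ≈ 1.55 V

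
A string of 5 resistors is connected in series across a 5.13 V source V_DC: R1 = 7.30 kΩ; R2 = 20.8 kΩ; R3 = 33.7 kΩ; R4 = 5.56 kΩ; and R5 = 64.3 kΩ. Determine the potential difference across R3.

Total series resistance ΣR = 7.30 + 20.8 + 33.7 + 5.56 + 64.3 = 131.7 kΩ.
Voltage divider: V = V_DC · (33.70 / 131.7) = 5.13 × 0.2560 = 1.313 V.

V ≈ 1.31 V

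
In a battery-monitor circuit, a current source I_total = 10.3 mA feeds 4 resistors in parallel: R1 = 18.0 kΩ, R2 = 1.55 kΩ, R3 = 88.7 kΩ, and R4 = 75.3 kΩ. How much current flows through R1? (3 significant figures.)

I ≈ 0.789 mA

Conductances: ΣG = 1/18.0 + 1/1.55 + 1/88.7 + 1/75.3 = 0.7253 (1/kΩ).
Current divider: I(R1) = I_total · G_k/ΣG = 10.3 × (0.05556/0.7253) = 10.3 × 0.07660 = 0.7890 mA.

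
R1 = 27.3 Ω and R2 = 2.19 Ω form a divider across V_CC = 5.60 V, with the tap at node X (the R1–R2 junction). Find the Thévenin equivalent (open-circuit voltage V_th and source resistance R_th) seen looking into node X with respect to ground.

V_th ≈ 0.416 V, R_th ≈ 2.03 Ω

V_th is the unloaded tap voltage: V_CC · R2/(R1+R2) = 5.60 × 0.07426 = 0.4159 V.
Looking into X with the source shorted: R_th = R1·R2/(R1+R2) = 27.30 × 2.19/29.49 = 2.027 Ω.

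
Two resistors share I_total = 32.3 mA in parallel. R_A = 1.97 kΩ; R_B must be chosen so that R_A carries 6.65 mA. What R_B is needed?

In a two-way split, I_A/I_total = R_B/(R_A + R_B).
With f = 0.2059, R_B = R_A · f/(1−f) = 1.97 × 0.2593 = 0.5107 kΩ.

R_B ≈ 0.511 kΩ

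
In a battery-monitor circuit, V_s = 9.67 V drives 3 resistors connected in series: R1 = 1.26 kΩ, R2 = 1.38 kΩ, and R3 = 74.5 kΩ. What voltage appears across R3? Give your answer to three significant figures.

V ≈ 9.34 V

Total series resistance ΣR = 1.26 + 1.38 + 74.5 = 77.14 kΩ.
By the voltage-divider rule, V = 9.67 × 74.50/77.14 = 9.339 V.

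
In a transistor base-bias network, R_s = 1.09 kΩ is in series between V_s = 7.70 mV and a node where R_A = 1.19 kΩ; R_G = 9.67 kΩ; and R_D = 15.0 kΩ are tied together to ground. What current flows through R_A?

I ≈ 3.08 µA

Equivalent of the parallel group: R_p = 0.9897 kΩ.
Node voltage V_A = V_s · R_p/(R_s + R_p) = 7.70 × 0.4759 = 3.664 mV.
I(R_A) = V_A / R_A = 3.664/1.19 = 3.079 µA.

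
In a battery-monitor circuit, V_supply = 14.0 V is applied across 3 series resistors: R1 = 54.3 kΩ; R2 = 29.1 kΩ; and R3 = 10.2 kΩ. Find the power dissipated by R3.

The common current is I = 14.0/93.60 = 0.1496 mA.
V(R3) = I·R = 1.526 V; P = V·I = 1.526 × 0.1496 = 0.2282 mW.

P ≈ 0.228 mW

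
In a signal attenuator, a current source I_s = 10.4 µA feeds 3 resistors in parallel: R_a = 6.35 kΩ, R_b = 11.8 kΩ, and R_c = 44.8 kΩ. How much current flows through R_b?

Conductances: ΣG = 1/6.35 + 1/11.8 + 1/44.8 = 0.2645 (1/kΩ).
By the current-divider rule, I = I_s · G_k/ΣG = 10.4 × 0.3203 = 3.332 µA.

I ≈ 3.33 µA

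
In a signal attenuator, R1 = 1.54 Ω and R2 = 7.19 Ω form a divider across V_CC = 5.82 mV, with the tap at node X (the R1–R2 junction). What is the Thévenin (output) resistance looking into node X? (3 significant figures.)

R_th ≈ 1.27 Ω

Zeroing V_CC shorts the top of R1 to ground, so R_th = R1 ‖ R2 = 1.268 Ω.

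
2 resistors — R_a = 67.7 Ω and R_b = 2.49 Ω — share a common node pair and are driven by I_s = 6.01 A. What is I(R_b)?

For two parallel branches, I_k = I_s · (other R)/(sum of R).
So I = 6.01 × 67.7/70.19 = 5.797 A.

I ≈ 5.80 A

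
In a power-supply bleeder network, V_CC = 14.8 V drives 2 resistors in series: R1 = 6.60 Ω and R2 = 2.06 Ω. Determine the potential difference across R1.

Series total: ΣR = 6.60 + 2.06 = 8.660 Ω.
Voltage divider: V = V_CC · (6.600 / 8.660) = 14.8 × 0.7621 = 11.28 V.

V ≈ 11.3 V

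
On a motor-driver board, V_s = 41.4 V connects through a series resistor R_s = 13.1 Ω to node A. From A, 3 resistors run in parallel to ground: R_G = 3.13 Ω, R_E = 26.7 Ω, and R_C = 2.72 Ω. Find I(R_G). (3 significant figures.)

I ≈ 1.26 A

Combine the parallel branches: R_p = (1/3.13 + 1/26.7 + 1/2.72)⁻¹ = 1.380 Ω.
V_A by voltage divider: V_A = 41.4 × 1.380/(13.1 + 1.380) = 3.946 V.
I(R_G) = V_A / R_G = 3.946/3.13 = 1.261 A.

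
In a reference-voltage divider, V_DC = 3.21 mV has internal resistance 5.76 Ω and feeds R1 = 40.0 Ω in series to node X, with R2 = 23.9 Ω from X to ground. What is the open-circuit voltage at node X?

R1' = 5.76 + 40.0 = 45.76 Ω (source resistance + R1).
Open-circuit (no load on X): V_th = V_DC · R2/(R1' + R2) = 3.21 × 23.9/(45.76 + 23.9) = 1.101 mV.

V_th ≈ 1.10 mV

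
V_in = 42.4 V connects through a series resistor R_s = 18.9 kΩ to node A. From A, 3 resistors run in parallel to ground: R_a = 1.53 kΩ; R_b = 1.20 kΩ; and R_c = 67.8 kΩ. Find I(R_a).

Parallel bank: R_p = 1/(1/1.53 + 1/1.20 + 1/67.8) = 0.6659 kΩ.
V_A = 42.4 × 0.6659/19.57 = 1.443 V.
I(R_a) = V_A / R_a = 1.443/1.53 = 0.9432 mA.
(Equivalently: I_total = 2.167 mA, then current-divider fraction G_k/ΣG = 0.4352.)

I ≈ 0.943 mA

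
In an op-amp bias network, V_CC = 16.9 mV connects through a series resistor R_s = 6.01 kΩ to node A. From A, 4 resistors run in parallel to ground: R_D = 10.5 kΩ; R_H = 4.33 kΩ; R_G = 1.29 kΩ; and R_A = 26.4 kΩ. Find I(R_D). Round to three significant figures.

I ≈ 0.205 µA

Equivalent of the parallel group: R_p = 0.8778 kΩ.
V_A = 16.9 × 0.8778/6.888 = 2.154 mV.
Branch current I = V_A/R_D = 2.154/10.5 = 0.2051 µA.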